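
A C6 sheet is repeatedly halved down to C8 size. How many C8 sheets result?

Each ISO step halves the sheet: 1 × C6 → 2 × C7 → 4 × C8
From C6 to C8 is 2 halving steps: 2^2 = 4.

4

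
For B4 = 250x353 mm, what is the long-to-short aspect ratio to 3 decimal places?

1.412

353 / 250 = 1.412
ISO 216 targets √2 ≈ 1.414; the -0.002 deviation is from mm rounding.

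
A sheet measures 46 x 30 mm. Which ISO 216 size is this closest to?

B10 (31 × 44 mm)

Aspect ratio 46/30 ≈ 1.533 (ISO target is √2 ≈ 1.414).
In the B-series (B0 = 1000 × 1414 mm): B10 = 31 × 44 mm.
Off by 3 mm total — nearest standard size.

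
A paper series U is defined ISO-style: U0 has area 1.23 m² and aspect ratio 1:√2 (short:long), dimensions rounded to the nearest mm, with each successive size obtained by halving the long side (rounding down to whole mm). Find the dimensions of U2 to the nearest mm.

Let U0's short side be w mm. w · w√2 = 1.23 m² = 1,230,000 mm², so w ≈ 932.6 mm and w√2 ≈ 1318.9 mm → U0 = 933 × 1319 mm.
U1: ⌊1319/2⌋ × 933 = 659 × 933 mm
U2: ⌊933/2⌋ × 659 = 466 × 659 mm

466 × 659 mm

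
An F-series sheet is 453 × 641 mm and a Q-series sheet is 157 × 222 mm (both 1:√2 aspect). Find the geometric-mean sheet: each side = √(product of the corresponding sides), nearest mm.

Short side: √(453 · 157) = √71121 ≈ 266.7 → 267 mm
Long side: √(641 · 222) = √142302 ≈ 377.2 → 377 mm

267 × 377 mm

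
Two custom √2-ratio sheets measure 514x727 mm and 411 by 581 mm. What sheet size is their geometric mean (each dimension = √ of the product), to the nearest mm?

Short side: √(514 · 411) = √211254 ≈ 459.6 → 460 mm
Long side: √(727 · 581) = √422387 ≈ 649.9 → 650 mm

460 × 650 mm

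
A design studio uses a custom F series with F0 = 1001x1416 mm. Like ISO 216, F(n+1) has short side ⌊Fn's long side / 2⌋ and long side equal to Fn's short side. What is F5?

177 × 250 mm

F1: ⌊1416/2⌋ × 1001 = 708 × 1001 mm
F2: ⌊1001/2⌋ × 708 = 500 × 708 mm
F3: ⌊708/2⌋ × 500 = 354 × 500 mm
F4: ⌊500/2⌋ × 354 = 250 × 354 mm
F5: ⌊354/2⌋ × 250 = 177 × 250 mm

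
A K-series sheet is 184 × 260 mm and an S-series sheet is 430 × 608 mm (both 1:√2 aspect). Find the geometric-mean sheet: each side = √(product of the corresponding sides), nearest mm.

281 × 398 mm

Short side: √(184 · 430) = √79120 ≈ 281.3 → 281 mm
Long side: √(260 · 608) = √158080 ≈ 397.6 → 398 mm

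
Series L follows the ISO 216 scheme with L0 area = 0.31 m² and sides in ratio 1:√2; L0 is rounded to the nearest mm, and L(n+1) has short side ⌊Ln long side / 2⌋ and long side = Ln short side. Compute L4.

Let L0's short side be w mm. w · w√2 = 0.31 m² = 310,000 mm², so w ≈ 468.2 mm and w√2 ≈ 662.1 mm → L0 = 468 × 662 mm.
L1: ⌊662/2⌋ × 468 = 331 × 468 mm
L2: ⌊468/2⌋ × 331 = 234 × 331 mm
L3: ⌊331/2⌋ × 234 = 165 × 234 mm
L4: ⌊234/2⌋ × 165 = 117 × 165 mm

117 × 165 mm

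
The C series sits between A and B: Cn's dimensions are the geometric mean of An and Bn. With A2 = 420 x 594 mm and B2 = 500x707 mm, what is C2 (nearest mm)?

458 × 648 mm

Short side: √(420 · 500) = √210000 ≈ 458.3 → 458 mm
Long side: √(594 · 707) = √419958 ≈ 648.0 → 648 mm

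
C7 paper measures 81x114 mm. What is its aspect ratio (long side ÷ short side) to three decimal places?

114 / 81 = 1.407
ISO 216 targets √2 ≈ 1.414; the -0.007 deviation is from mm rounding.

1.407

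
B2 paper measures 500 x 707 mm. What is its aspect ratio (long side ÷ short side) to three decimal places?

707 / 500 = 1.414
Matches √2 ≈ 1.414 — the ISO 216 defining ratio.

1.414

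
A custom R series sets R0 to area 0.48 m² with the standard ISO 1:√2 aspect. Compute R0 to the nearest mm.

583 × 824 mm

Let the short side be w mm. Then w · w√2 = 0.48 m² = 480,000 mm².
w² = 480,000/√2, so w ≈ 582.6 mm; long side = w√2 ≈ 823.9 mm.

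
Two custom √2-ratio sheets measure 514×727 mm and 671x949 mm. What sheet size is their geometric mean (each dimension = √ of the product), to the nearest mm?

Short side: √(514 · 671) = √344894 ≈ 587.3 → 587 mm
Long side: √(727 · 949) = √689923 ≈ 830.6 → 831 mm

587 × 831 mm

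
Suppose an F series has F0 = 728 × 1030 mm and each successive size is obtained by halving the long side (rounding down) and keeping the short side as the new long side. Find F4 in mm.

F1: ⌊1030/2⌋ × 728 = 515 × 728 mm
F2: ⌊728/2⌋ × 515 = 364 × 515 mm
F3: ⌊515/2⌋ × 364 = 257 × 364 mm
F4: ⌊364/2⌋ × 257 = 182 × 257 mm

182 × 257 mm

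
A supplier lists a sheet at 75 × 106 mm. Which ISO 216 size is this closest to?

A7 (74 × 105 mm)

Aspect ratio 106/75 ≈ 1.413 — close to the ISO √2 ≈ 1.414.
In the A-series (A0 area = 1 m²): A7 = 74 × 105 mm.
Off by 2 mm total — nearest standard size.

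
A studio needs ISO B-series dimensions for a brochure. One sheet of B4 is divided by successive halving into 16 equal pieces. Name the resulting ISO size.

16 = 2^4, so 4 halving steps.
B4 → B5 → … → B8 after 4 steps.

B8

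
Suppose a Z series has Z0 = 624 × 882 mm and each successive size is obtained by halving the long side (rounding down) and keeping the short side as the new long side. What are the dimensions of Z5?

110 × 156 mm

Z1: ⌊882/2⌋ × 624 = 441 × 624 mm
Z2: ⌊624/2⌋ × 441 = 312 × 441 mm
Z3: ⌊441/2⌋ × 312 = 220 × 312 mm
Z4: ⌊312/2⌋ × 220 = 156 × 220 mm
Z5: ⌊220/2⌋ × 156 = 110 × 156 mm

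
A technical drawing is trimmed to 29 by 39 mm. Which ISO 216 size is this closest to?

Aspect ratio 39/29 ≈ 1.345 (ISO target is √2 ≈ 1.414).
In the C-series (envelope sizes, between A and B): C10 = 28 × 40 mm.
Off by 2 mm total — nearest standard size.

C10 (28 × 40 mm)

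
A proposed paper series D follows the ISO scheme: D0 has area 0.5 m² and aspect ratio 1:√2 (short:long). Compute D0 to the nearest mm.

595 × 841 mm

Let the short side be w mm. Then w · w√2 = 0.5 m² = 500,000 mm².
w² = 500,000/√2, so w ≈ 594.6 mm; long side = w√2 ≈ 840.9 mm.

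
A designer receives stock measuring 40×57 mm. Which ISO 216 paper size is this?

Aspect ratio 57/40 ≈ 1.425 — close to the ISO √2 ≈ 1.414.
In the C-series (envelope sizes, between A and B): C9 = 40 × 57 mm.

C9 (40 × 57 mm)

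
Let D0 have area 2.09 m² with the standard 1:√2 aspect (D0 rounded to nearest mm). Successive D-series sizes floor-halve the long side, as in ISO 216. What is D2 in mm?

608 × 859 mm

Let D0's short side be w mm. w · w√2 = 2.09 m² = 2,090,000 mm², so w ≈ 1215.7 mm and w√2 ≈ 1719.2 mm → D0 = 1216 × 1719 mm.
D1: ⌊1719/2⌋ × 1216 = 859 × 1216 mm
D2: ⌊1216/2⌋ × 859 = 608 × 859 mm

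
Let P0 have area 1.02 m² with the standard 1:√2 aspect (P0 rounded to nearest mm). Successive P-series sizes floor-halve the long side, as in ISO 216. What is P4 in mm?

212 × 300 mm

Let P0's short side be w mm. w · w√2 = 1.02 m² = 1,020,000 mm², so w ≈ 849.3 mm and w√2 ≈ 1201.0 mm → P0 = 849 × 1201 mm.
P1: ⌊1201/2⌋ × 849 = 600 × 849 mm
P2: ⌊849/2⌋ × 600 = 424 × 600 mm
P3: ⌊600/2⌋ × 424 = 300 × 424 mm
P4: ⌊424/2⌋ × 300 = 212 × 300 mm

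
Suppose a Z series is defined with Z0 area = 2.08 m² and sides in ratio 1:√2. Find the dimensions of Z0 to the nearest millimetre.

Let the short side be w mm. Then w · w√2 = 2.08 m² = 2,080,000 mm².
w² = 2,080,000/√2, so w ≈ 1212.8 mm; long side = w√2 ≈ 1715.1 mm.

1213 × 1715 mm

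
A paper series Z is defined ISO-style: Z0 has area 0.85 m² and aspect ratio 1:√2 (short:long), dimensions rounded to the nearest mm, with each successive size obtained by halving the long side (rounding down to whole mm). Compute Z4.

193 × 274 mm

Let Z0's short side be w mm. w · w√2 = 0.85 m² = 850,000 mm², so w ≈ 775.3 mm and w√2 ≈ 1096.4 mm → Z0 = 775 × 1096 mm.
Z1: ⌊1096/2⌋ × 775 = 548 × 775 mm
Z2: ⌊775/2⌋ × 548 = 387 × 548 mm
Z3: ⌊548/2⌋ × 387 = 274 × 387 mm
Z4: ⌊387/2⌋ × 274 = 193 × 274 mm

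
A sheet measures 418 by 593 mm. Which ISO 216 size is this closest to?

Aspect ratio 593/418 ≈ 1.419 — close to the ISO √2 ≈ 1.414.
In the A-series (A0 area = 1 m²): A2 = 420 × 594 mm.
Off by 3 mm total — nearest standard size.

A2 (420 × 594 mm)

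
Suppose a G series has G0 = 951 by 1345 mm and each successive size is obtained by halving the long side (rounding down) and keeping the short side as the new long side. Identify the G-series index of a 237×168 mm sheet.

G5

G0: 951 × 1345 mm
G1: 672 × 951 mm
G2: 475 × 672 mm
G3: 336 × 475 mm
G4: 237 × 336 mm
G5: 168 × 237 mm
G6: 118 × 168 mm
→ matches G5.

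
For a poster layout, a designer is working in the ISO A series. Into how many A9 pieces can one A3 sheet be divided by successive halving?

64

A3 = 297 × 420 mm; A9 = 37 × 52 mm.
Each halving step doubles the count; 6 steps from A3 to A9.
2^6 = 64.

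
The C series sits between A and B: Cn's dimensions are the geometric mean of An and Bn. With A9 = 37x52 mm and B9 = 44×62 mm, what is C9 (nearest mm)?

Short side: √(37 · 44) = √1628 ≈ 40.3 → 40 mm
Long side: √(52 · 62) = √3224 ≈ 56.8 → 57 mm

40 × 57 mm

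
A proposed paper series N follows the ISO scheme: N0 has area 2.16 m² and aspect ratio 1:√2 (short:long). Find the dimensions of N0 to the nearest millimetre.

Let the short side be w mm. Then w · w√2 = 2.16 m² = 2,160,000 mm².
w² = 2,160,000/√2, so w ≈ 1235.9 mm; long side = w√2 ≈ 1747.8 mm.

1236 × 1748 mm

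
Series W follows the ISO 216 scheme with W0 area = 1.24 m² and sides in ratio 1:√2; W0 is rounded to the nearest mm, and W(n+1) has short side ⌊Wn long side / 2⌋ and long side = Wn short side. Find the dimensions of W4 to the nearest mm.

Let W0's short side be w mm. w · w√2 = 1.24 m² = 1,240,000 mm², so w ≈ 936.4 mm and w√2 ≈ 1324.2 mm → W0 = 936 × 1324 mm.
W1: ⌊1324/2⌋ × 936 = 662 × 936 mm
W2: ⌊936/2⌋ × 662 = 468 × 662 mm
W3: ⌊662/2⌋ × 468 = 331 × 468 mm
W4: ⌊468/2⌋ × 331 = 234 × 331 mm

234 × 331 mm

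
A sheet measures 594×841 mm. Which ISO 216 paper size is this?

Aspect ratio 841/594 ≈ 1.416 — close to the ISO √2 ≈ 1.414.
In the A-series (A0 area = 1 m²): A1 = 594 × 841 mm.

A1 (594 × 841 mm)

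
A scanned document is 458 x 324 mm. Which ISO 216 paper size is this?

C3 (324 × 458 mm)

Aspect ratio 458/324 ≈ 1.414 — close to the ISO √2 ≈ 1.414.
In the C-series (envelope sizes, between A and B): C3 = 324 × 458 mm.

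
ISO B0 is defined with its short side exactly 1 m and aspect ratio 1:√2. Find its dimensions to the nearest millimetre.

Short side = 1000 mm; long side = 1000√2 ≈ 1414.2 mm.

1000 × 1414 mm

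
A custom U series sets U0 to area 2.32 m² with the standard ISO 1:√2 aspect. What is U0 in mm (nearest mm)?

1281 × 1811 mm

Let the short side be w mm. Then w · w√2 = 2.32 m² = 2,320,000 mm².
w² = 2,320,000/√2, so w ≈ 1280.8 mm; long side = w√2 ≈ 1811.3 mm.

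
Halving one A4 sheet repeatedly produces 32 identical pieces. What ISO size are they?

32 = 2^5, so 5 halving steps.
A4 → A5 → … → A9 after 5 steps.

A9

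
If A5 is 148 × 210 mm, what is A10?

A6: ⌊210/2⌋ × 148 = 105 × 148 mm
A7: ⌊148/2⌋ × 105 = 74 × 105 mm
A8: ⌊105/2⌋ × 74 = 52 × 74 mm
A9: ⌊74/2⌋ × 52 = 37 × 52 mm
A10: ⌊52/2⌋ × 37 = 26 × 37 mm

26 × 37 mm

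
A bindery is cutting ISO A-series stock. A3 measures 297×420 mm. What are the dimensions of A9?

A4: ⌊420/2⌋ × 297 = 210 × 297 mm
A5: ⌊297/2⌋ × 210 = 148 × 210 mm
A6: ⌊210/2⌋ × 148 = 105 × 148 mm
A7: ⌊148/2⌋ × 105 = 74 × 105 mm
A8: ⌊105/2⌋ × 74 = 52 × 74 mm
A9: ⌊74/2⌋ × 52 = 37 × 52 mm

37 × 52 mm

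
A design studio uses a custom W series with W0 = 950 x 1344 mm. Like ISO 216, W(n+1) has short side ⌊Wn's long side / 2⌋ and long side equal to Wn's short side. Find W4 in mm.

237 × 336 mm

W1: ⌊1344/2⌋ × 950 = 672 × 950 mm
W2: ⌊950/2⌋ × 672 = 475 × 672 mm
W3: ⌊672/2⌋ × 475 = 336 × 475 mm
W4: ⌊475/2⌋ × 336 = 237 × 336 mm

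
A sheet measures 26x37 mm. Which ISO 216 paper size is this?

Aspect ratio 37/26 ≈ 1.423 — close to the ISO √2 ≈ 1.414.
In the A-series (A0 area = 1 m²): A10 = 26 × 37 mm.

A10 (26 × 37 mm)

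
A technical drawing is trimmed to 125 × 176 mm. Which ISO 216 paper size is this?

B6 (125 × 176 mm)

Aspect ratio 176/125 ≈ 1.408 — close to the ISO √2 ≈ 1.414.
In the B-series (B0 = 1000 × 1414 mm): B6 = 125 × 176 mm.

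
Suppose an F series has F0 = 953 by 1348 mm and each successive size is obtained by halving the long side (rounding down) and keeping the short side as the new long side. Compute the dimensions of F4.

F1: ⌊1348/2⌋ × 953 = 674 × 953 mm
F2: ⌊953/2⌋ × 674 = 476 × 674 mm
F3: ⌊674/2⌋ × 476 = 337 × 476 mm
F4: ⌊476/2⌋ × 337 = 238 × 337 mm

238 × 337 mm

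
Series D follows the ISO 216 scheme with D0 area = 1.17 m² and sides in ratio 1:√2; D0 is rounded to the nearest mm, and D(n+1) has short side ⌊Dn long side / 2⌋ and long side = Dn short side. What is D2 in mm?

455 × 643 mm

Let D0's short side be w mm. w · w√2 = 1.17 m² = 1,170,000 mm², so w ≈ 909.6 mm and w√2 ≈ 1286.3 mm → D0 = 910 × 1286 mm.
D1: ⌊1286/2⌋ × 910 = 643 × 910 mm
D2: ⌊910/2⌋ × 643 = 455 × 643 mm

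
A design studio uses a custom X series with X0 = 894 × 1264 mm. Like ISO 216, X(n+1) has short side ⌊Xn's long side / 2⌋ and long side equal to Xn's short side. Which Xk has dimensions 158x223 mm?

X0: 894 × 1264 mm
X1: 632 × 894 mm
X2: 447 × 632 mm
X3: 316 × 447 mm
X4: 223 × 316 mm
X5: 158 × 223 mm
X6: 111 × 158 mm
→ matches X5.

X5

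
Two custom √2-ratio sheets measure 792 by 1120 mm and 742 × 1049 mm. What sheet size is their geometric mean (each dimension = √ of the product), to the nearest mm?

Short side: √(792 · 742) = √587664 ≈ 766.6 → 767 mm
Long side: √(1120 · 1049) = √1174880 ≈ 1083.9 → 1084 mm

767 × 1084 mm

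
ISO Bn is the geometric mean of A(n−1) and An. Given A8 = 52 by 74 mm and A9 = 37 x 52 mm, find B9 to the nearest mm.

44 × 62 mm

Short side: √(52 · 37) = √1924 ≈ 43.9 → 44 mm
Long side: √(74 · 52) = √3848 ≈ 62.0 → 62 mm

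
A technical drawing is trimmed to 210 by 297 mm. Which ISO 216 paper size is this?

Aspect ratio 297/210 ≈ 1.414 — close to the ISO √2 ≈ 1.414.
In the A-series (A0 area = 1 m²): A4 = 210 × 297 mm.

A4 (210 × 297 mm)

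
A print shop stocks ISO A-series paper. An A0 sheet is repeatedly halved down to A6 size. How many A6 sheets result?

Each ISO step halves the sheet: 1 × A0 → 2 × A1 → 4 × A2 → 8 × A3 → …
From A0 to A6 is 6 halving steps: 2^6 = 64.

64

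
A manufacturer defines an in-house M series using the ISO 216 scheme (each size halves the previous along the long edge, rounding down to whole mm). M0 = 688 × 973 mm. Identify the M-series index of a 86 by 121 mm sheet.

M6

M0: 688 × 973 mm
M1: 486 × 688 mm
M2: 344 × 486 mm
M3: 243 × 344 mm
M4: 172 × 243 mm
M5: 121 × 172 mm
M6: 86 × 121 mm
M7: 60 × 86 mm
→ matches M6.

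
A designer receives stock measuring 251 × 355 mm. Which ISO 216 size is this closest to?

Aspect ratio 355/251 ≈ 1.414 — close to the ISO √2 ≈ 1.414.
In the B-series (B0 = 1000 × 1414 mm): B4 = 250 × 353 mm.
Off by 3 mm total — nearest standard size.

B4 (250 × 353 mm)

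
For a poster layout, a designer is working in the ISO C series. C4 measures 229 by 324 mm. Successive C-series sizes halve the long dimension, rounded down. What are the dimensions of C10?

28 × 40 mm

C5: ⌊324/2⌋ × 229 = 162 × 229 mm
C6: ⌊229/2⌋ × 162 = 114 × 162 mm
C7: ⌊162/2⌋ × 114 = 81 × 114 mm
C8: ⌊114/2⌋ × 81 = 57 × 81 mm
C9: ⌊81/2⌋ × 57 = 40 × 57 mm
C10: ⌊57/2⌋ × 40 = 28 × 40 mm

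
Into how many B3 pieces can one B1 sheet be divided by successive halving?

4

Each ISO step halves the sheet: 1 × B1 → 2 × B2 → 4 × B3
From B1 to B3 is 2 halving steps: 2^2 = 4.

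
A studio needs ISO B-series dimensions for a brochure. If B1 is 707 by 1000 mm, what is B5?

B2: ⌊1000/2⌋ × 707 = 500 × 707 mm
B3: ⌊707/2⌋ × 500 = 353 × 500 mm
B4: ⌊500/2⌋ × 353 = 250 × 353 mm
B5: ⌊353/2⌋ × 250 = 176 × 250 mm

176 × 250 mm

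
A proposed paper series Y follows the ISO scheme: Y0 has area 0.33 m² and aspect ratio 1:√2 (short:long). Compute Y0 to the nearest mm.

483 × 683 mm

Let the short side be w mm. Then w · w√2 = 0.33 m² = 330,000 mm².
w² = 330,000/√2, so w ≈ 483.1 mm; long side = w√2 ≈ 683.1 mm.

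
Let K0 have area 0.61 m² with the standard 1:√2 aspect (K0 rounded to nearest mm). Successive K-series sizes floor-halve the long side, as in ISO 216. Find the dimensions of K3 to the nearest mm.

232 × 328 mm

Let K0's short side be w mm. w · w√2 = 0.61 m² = 610,000 mm², so w ≈ 656.8 mm and w√2 ≈ 928.8 mm → K0 = 657 × 929 mm.
K1: ⌊929/2⌋ × 657 = 464 × 657 mm
K2: ⌊657/2⌋ × 464 = 328 × 464 mm
K3: ⌊464/2⌋ × 328 = 232 × 328 mm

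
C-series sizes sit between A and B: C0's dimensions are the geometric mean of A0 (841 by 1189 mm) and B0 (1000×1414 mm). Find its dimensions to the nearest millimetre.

917 × 1297 mm

Short: √(841 · 1000) = √841000 ≈ 917.1 mm.
Long: √(1189 · 1414) = √1681246 ≈ 1296.6 mm.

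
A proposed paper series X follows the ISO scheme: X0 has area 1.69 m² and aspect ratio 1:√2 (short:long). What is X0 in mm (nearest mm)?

Let the short side be w mm. Then w · w√2 = 1.69 m² = 1,690,000 mm².
w² = 1,690,000/√2, so w ≈ 1093.2 mm; long side = w√2 ≈ 1546.0 mm.

1093 × 1546 mm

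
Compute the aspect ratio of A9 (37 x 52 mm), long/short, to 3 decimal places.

52 / 37 = 1.405
ISO 216 targets √2 ≈ 1.414; the -0.009 deviation is from mm rounding.

1.405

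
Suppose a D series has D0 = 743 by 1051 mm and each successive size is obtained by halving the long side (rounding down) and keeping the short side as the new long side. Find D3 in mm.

262 × 371 mm

D1: ⌊1051/2⌋ × 743 = 525 × 743 mm
D2: ⌊743/2⌋ × 525 = 371 × 525 mm
D3: ⌊525/2⌋ × 371 = 262 × 371 mm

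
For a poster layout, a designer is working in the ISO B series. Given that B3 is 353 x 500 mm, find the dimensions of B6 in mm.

B4: ⌊500/2⌋ × 353 = 250 × 353 mm
B5: ⌊353/2⌋ × 250 = 176 × 250 mm
B6: ⌊250/2⌋ × 176 = 125 × 176 mm

125 × 176 mm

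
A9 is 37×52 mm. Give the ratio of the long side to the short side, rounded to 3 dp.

1.405

52 / 37 = 1.405
ISO 216 targets √2 ≈ 1.414; the -0.009 deviation is from mm rounding.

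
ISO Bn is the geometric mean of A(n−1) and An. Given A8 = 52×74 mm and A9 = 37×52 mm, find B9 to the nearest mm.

44 × 62 mm

Short side: √(52 · 37) = √1924 ≈ 43.9 → 44 mm
Long side: √(74 · 52) = √3848 ≈ 62.0 → 62 mm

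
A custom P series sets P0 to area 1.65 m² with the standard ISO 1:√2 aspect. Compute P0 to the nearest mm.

1080 × 1528 mm

Let the short side be w mm. Then w · w√2 = 1.65 m² = 1,650,000 mm².
w² = 1,650,000/√2, so w ≈ 1080.2 mm; long side = w√2 ≈ 1527.6 mm.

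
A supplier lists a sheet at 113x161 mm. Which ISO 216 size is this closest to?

C6 (114 × 162 mm)

Aspect ratio 161/113 ≈ 1.425 — close to the ISO √2 ≈ 1.414.
In the C-series (envelope sizes, between A and B): C6 = 114 × 162 mm.
Off by 2 mm total — nearest standard size.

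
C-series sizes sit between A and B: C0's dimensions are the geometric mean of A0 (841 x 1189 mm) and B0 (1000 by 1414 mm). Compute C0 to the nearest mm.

Short: √(841 · 1000) = √841000 ≈ 917.1 mm.
Long: √(1189 · 1414) = √1681246 ≈ 1296.6 mm.

917 × 1297 mm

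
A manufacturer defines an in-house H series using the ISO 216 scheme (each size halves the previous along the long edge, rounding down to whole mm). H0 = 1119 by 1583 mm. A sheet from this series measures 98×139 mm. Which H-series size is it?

H7

H0: 1119 × 1583 mm
H1: 791 × 1119 mm
H2: 559 × 791 mm
H3: 395 × 559 mm
H4: 279 × 395 mm
H5: 197 × 279 mm
H6: 139 × 197 mm
H7: 98 × 139 mm
H8: 69 × 98 mm
→ matches H7.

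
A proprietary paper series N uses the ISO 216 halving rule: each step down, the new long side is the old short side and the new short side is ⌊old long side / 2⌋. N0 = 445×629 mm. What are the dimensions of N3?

157 × 222 mm

N1 = 314 × 445 mm (from N0 by 1 halving).
N2: ⌊445/2⌋ × 314 = 222 × 314 mm
N3: ⌊314/2⌋ × 222 = 157 × 222 mm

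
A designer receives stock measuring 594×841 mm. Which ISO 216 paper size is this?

Aspect ratio 841/594 ≈ 1.416 — close to the ISO √2 ≈ 1.414.
In the A-series (A0 area = 1 m²): A1 = 594 × 841 mm.

A1 (594 × 841 mm)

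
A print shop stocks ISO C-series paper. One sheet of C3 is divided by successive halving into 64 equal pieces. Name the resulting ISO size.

C9

64 = 2^6, so 6 halving steps.
C3 → C4 → … → C9 after 6 steps.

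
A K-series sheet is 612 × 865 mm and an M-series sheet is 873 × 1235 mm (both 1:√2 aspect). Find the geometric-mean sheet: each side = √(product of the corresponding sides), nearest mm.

Short side: √(612 · 873) = √534276 ≈ 730.9 → 731 mm
Long side: √(865 · 1235) = √1068275 ≈ 1033.6 → 1034 mm

731 × 1034 mm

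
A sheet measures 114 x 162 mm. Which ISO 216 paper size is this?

C6 (114 × 162 mm)

Aspect ratio 162/114 ≈ 1.421 — close to the ISO √2 ≈ 1.414.
In the C-series (envelope sizes, between A and B): C6 = 114 × 162 mm.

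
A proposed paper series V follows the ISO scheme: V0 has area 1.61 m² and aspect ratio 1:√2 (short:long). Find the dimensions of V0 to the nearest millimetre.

Let the short side be w mm. Then w · w√2 = 1.61 m² = 1,610,000 mm².
w² = 1,610,000/√2, so w ≈ 1067.0 mm; long side = w√2 ≈ 1508.9 mm.

1067 × 1509 mm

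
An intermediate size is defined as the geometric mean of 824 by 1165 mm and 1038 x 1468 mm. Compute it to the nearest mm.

Short side: √(824 · 1038) = √855312 ≈ 924.8 → 925 mm
Long side: √(1165 · 1468) = √1710220 ≈ 1307.8 → 1308 mm

925 × 1308 mm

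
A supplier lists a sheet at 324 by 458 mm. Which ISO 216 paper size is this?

Aspect ratio 458/324 ≈ 1.414 — close to the ISO √2 ≈ 1.414.
In the C-series (envelope sizes, between A and B): C3 = 324 × 458 mm.

C3 (324 × 458 mm)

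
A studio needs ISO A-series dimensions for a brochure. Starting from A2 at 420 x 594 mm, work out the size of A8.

A3: ⌊594/2⌋ × 420 = 297 × 420 mm
A4: ⌊420/2⌋ × 297 = 210 × 297 mm
A5: ⌊297/2⌋ × 210 = 148 × 210 mm
A6: ⌊210/2⌋ × 148 = 105 × 148 mm
A7: ⌊148/2⌋ × 105 = 74 × 105 mm
A8: ⌊105/2⌋ × 74 = 52 × 74 mm

52 × 74 mm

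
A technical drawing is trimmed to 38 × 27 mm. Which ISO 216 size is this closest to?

A10 (26 × 37 mm)

Aspect ratio 38/27 ≈ 1.407 — close to the ISO √2 ≈ 1.414.
In the A-series (A0 area = 1 m²): A10 = 26 × 37 mm.
Off by 2 mm total — nearest standard size.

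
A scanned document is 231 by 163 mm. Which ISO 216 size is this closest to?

C5 (162 × 229 mm)

Aspect ratio 231/163 ≈ 1.417 — close to the ISO √2 ≈ 1.414.
In the C-series (envelope sizes, between A and B): C5 = 162 × 229 mm.
Off by 3 mm total — nearest standard size.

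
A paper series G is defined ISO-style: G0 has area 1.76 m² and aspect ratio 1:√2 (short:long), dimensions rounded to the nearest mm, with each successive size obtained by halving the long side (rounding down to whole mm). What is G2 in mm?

558 × 789 mm

Let G0's short side be w mm. w · w√2 = 1.76 m² = 1,760,000 mm², so w ≈ 1115.6 mm and w√2 ≈ 1577.7 mm → G0 = 1116 × 1578 mm.
G1: ⌊1578/2⌋ × 1116 = 789 × 1116 mm
G2: ⌊1116/2⌋ × 789 = 558 × 789 mm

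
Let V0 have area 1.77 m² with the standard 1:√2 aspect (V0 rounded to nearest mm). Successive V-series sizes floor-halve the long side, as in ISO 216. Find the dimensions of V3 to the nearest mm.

Let V0's short side be w mm. w · w√2 = 1.77 m² = 1,770,000 mm², so w ≈ 1118.7 mm and w√2 ≈ 1582.1 mm → V0 = 1119 × 1582 mm.
V1: ⌊1582/2⌋ × 1119 = 791 × 1119 mm
V2: ⌊1119/2⌋ × 791 = 559 × 791 mm
V3: ⌊791/2⌋ × 559 = 395 × 559 mm

395 × 559 mm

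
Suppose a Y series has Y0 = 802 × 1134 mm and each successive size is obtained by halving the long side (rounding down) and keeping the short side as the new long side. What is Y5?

Y1 = 567 × 802 mm (from Y0 by 1 halving).
Y2: ⌊802/2⌋ × 567 = 401 × 567 mm
Y3: ⌊567/2⌋ × 401 = 283 × 401 mm
Y4: ⌊401/2⌋ × 283 = 200 × 283 mm
Y5: ⌊283/2⌋ × 200 = 141 × 200 mm

141 × 200 mm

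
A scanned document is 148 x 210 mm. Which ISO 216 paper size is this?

Aspect ratio 210/148 ≈ 1.419 — close to the ISO √2 ≈ 1.414.
In the A-series (A0 area = 1 m²): A5 = 148 × 210 mm.

A5 (148 × 210 mm)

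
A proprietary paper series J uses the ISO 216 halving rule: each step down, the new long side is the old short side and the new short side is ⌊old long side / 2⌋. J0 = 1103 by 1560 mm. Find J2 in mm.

551 × 780 mm

J1: ⌊1560/2⌋ × 1103 = 780 × 1103 mm
J2: ⌊1103/2⌋ × 780 = 551 × 780 mm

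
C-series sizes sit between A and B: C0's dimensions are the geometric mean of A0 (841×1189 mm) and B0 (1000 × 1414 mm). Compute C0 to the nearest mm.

917 × 1297 mm

Short: √(841 · 1000) = √841000 ≈ 917.1 mm.
Long: √(1189 · 1414) = √1681246 ≈ 1296.6 mm.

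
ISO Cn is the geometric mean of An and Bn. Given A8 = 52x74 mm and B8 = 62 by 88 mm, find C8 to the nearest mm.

Short side: √(52 · 62) = √3224 ≈ 56.8 → 57 mm
Long side: √(74 · 88) = √6512 ≈ 80.7 → 81 mm

57 × 81 mm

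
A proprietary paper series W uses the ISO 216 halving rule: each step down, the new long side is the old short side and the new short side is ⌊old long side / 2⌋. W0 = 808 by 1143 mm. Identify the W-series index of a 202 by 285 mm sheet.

W0: 808 × 1143 mm
W1: 571 × 808 mm
W2: 404 × 571 mm
W3: 285 × 404 mm
W4: 202 × 285 mm
W5: 142 × 202 mm
→ matches W4.

W4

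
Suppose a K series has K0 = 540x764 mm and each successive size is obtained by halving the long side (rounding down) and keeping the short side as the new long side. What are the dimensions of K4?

135 × 191 mm

K1: ⌊764/2⌋ × 540 = 382 × 540 mm
K2: ⌊540/2⌋ × 382 = 270 × 382 mm
K3: ⌊382/2⌋ × 270 = 191 × 270 mm
K4: ⌊270/2⌋ × 191 = 135 × 191 mm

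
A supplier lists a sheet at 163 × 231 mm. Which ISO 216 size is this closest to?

C5 (162 × 229 mm)

Aspect ratio 231/163 ≈ 1.417 — close to the ISO √2 ≈ 1.414.
In the C-series (envelope sizes, between A and B): C5 = 162 × 229 mm.
Off by 3 mm total — nearest standard size.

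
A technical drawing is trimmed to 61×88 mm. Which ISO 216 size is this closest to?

Aspect ratio 88/61 ≈ 1.443 (ISO target is √2 ≈ 1.414).
In the B-series (B0 = 1000 × 1414 mm): B8 = 62 × 88 mm.
Off by 1 mm total — nearest standard size.

B8 (62 × 88 mm)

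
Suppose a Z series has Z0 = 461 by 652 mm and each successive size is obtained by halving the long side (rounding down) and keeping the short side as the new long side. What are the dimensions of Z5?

81 × 115 mm

Z1: ⌊652/2⌋ × 461 = 326 × 461 mm
Z2: ⌊461/2⌋ × 326 = 230 × 326 mm
Z3: ⌊326/2⌋ × 230 = 163 × 230 mm
Z4: ⌊230/2⌋ × 163 = 115 × 163 mm
Z5: ⌊163/2⌋ × 115 = 81 × 115 mm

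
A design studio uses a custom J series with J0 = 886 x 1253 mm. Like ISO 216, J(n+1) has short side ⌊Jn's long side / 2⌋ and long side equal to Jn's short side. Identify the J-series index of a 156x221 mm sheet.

J5

J0: 886 × 1253 mm
J1: 626 × 886 mm
J2: 443 × 626 mm
J3: 313 × 443 mm
J4: 221 × 313 mm
J5: 156 × 221 mm
J6: 110 × 156 mm
→ matches J5.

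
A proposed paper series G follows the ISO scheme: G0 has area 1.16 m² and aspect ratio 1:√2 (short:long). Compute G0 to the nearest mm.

906 × 1281 mm

Let the short side be w mm. Then w · w√2 = 1.16 m² = 1,160,000 mm².
w² = 1,160,000/√2, so w ≈ 905.7 mm; long side = w√2 ≈ 1280.8 mm.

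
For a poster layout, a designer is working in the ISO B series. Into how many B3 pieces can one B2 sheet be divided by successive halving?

2

Each ISO step halves the sheet: 1 × B2 → 2 × B3
From B2 to B3 is 1 halving step: 2^1 = 2.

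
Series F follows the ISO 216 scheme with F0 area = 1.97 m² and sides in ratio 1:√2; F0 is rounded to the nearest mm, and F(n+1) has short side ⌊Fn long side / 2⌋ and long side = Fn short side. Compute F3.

Let F0's short side be w mm. w · w√2 = 1.97 m² = 1,970,000 mm², so w ≈ 1180.3 mm and w√2 ≈ 1669.1 mm → F0 = 1180 × 1669 mm.
F1: ⌊1669/2⌋ × 1180 = 834 × 1180 mm
F2: ⌊1180/2⌋ × 834 = 590 × 834 mm
F3: ⌊834/2⌋ × 590 = 417 × 590 mm

417 × 590 mm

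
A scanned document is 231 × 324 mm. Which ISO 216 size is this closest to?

C4 (229 × 324 mm)

Aspect ratio 324/231 ≈ 1.403 — close to the ISO √2 ≈ 1.414.
In the C-series (envelope sizes, between A and B): C4 = 229 × 324 mm.
Off by 2 mm total — nearest standard size.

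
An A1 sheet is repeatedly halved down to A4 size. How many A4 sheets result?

A1 = 594 × 841 mm; A4 = 210 × 297 mm.
Each halving step doubles the count; 3 steps from A1 to A4.
2^3 = 8.

8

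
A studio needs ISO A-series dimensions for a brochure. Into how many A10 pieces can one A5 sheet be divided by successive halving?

A5 = 148 × 210 mm; A10 = 26 × 37 mm.
Each halving step doubles the count; 5 steps from A5 to A10.
2^5 = 32.

32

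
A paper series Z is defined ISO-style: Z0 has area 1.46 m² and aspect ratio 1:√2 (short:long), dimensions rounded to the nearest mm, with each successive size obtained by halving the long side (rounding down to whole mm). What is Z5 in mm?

Let Z0's short side be w mm. w · w√2 = 1.46 m² = 1,460,000 mm², so w ≈ 1016.1 mm and w√2 ≈ 1436.9 mm → Z0 = 1016 × 1437 mm.
Z1: ⌊1437/2⌋ × 1016 = 718 × 1016 mm
Z2: ⌊1016/2⌋ × 718 = 508 × 718 mm
Z3: ⌊718/2⌋ × 508 = 359 × 508 mm
Z4: ⌊508/2⌋ × 359 = 254 × 359 mm
Z5: ⌊359/2⌋ × 254 = 179 × 254 mm

179 × 254 mm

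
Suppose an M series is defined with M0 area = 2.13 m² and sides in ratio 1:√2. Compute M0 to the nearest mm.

1227 × 1736 mm

Let the short side be w mm. Then w · w√2 = 2.13 m² = 2,130,000 mm².
w² = 2,130,000/√2, so w ≈ 1227.2 mm; long side = w√2 ≈ 1735.6 mm.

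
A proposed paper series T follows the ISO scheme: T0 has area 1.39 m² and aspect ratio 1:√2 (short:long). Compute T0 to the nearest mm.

991 × 1402 mm

Let the short side be w mm. Then w · w√2 = 1.39 m² = 1,390,000 mm².
w² = 1,390,000/√2, so w ≈ 991.4 mm; long side = w√2 ≈ 1402.1 mm.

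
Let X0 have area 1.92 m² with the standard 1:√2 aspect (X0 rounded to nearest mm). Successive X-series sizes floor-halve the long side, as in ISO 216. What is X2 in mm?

582 × 824 mm

Let X0's short side be w mm. w · w√2 = 1.92 m² = 1,920,000 mm², so w ≈ 1165.2 mm and w√2 ≈ 1647.8 mm → X0 = 1165 × 1648 mm.
X1: ⌊1648/2⌋ × 1165 = 824 × 1165 mm
X2: ⌊1165/2⌋ × 824 = 582 × 824 mm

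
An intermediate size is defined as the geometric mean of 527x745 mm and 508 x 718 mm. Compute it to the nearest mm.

517 × 731 mm

Short side: √(527 · 508) = √267716 ≈ 517.4 → 517 mm
Long side: √(745 · 718) = √534910 ≈ 731.4 → 731 mm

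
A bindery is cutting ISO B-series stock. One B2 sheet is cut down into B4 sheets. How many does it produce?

Each ISO step halves the sheet: 1 × B2 → 2 × B3 → 4 × B4
From B2 to B4 is 2 halving steps: 2^2 = 4.

4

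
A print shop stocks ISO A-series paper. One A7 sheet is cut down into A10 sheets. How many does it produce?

Each ISO step halves the sheet: 1 × A7 → 2 × A8 → 4 × A9 → 8 × A10
From A7 to A10 is 3 halving steps: 2^3 = 8.

8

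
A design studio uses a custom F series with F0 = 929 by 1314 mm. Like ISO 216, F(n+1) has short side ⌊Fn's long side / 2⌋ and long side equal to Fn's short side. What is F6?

F1 = 657 × 929 mm (from F0 by 1 halving).
F2: ⌊929/2⌋ × 657 = 464 × 657 mm
F3: ⌊657/2⌋ × 464 = 328 × 464 mm
F4: ⌊464/2⌋ × 328 = 232 × 328 mm
F5: ⌊328/2⌋ × 232 = 164 × 232 mm
F6: ⌊232/2⌋ × 164 = 116 × 164 mm

116 × 164 mm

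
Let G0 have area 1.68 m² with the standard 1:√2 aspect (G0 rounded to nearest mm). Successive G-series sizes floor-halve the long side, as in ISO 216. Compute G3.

Let G0's short side be w mm. w · w√2 = 1.68 m² = 1,680,000 mm², so w ≈ 1089.9 mm and w√2 ≈ 1541.4 mm → G0 = 1090 × 1541 mm.
G1: ⌊1541/2⌋ × 1090 = 770 × 1090 mm
G2: ⌊1090/2⌋ × 770 = 545 × 770 mm
G3: ⌊770/2⌋ × 545 = 385 × 545 mm

385 × 545 mm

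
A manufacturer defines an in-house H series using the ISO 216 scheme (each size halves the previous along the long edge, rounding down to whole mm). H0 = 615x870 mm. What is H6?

H1: ⌊870/2⌋ × 615 = 435 × 615 mm
H2: ⌊615/2⌋ × 435 = 307 × 435 mm
H3: ⌊435/2⌋ × 307 = 217 × 307 mm
H4: ⌊307/2⌋ × 217 = 153 × 217 mm
H5: ⌊217/2⌋ × 153 = 108 × 153 mm
H6: ⌊153/2⌋ × 108 = 76 × 108 mm

76 × 108 mm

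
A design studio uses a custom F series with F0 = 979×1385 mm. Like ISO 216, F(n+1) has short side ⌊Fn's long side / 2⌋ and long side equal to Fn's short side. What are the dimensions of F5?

173 × 244 mm

F1: ⌊1385/2⌋ × 979 = 692 × 979 mm
F2: ⌊979/2⌋ × 692 = 489 × 692 mm
F3: ⌊692/2⌋ × 489 = 346 × 489 mm
F4: ⌊489/2⌋ × 346 = 244 × 346 mm
F5: ⌊346/2⌋ × 244 = 173 × 244 mm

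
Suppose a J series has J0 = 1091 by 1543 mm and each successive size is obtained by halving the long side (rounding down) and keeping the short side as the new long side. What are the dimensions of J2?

545 × 771 mm

J1: ⌊1543/2⌋ × 1091 = 771 × 1091 mm
J2: ⌊1091/2⌋ × 771 = 545 × 771 mm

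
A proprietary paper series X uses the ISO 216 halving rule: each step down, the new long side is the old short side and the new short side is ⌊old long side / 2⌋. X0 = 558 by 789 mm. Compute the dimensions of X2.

X1: ⌊789/2⌋ × 558 = 394 × 558 mm
X2: ⌊558/2⌋ × 394 = 279 × 394 mm

279 × 394 mm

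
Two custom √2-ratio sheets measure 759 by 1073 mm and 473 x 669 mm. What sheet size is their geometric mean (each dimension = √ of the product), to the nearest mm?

Short side: √(759 · 473) = √359007 ≈ 599.2 → 599 mm
Long side: √(1073 · 669) = √717837 ≈ 847.3 → 847 mm

599 × 847 mm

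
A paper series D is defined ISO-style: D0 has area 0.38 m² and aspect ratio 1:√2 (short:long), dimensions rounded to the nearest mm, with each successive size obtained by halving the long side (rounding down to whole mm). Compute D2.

259 × 366 mm

Let D0's short side be w mm. w · w√2 = 0.38 m² = 380,000 mm², so w ≈ 518.4 mm and w√2 ≈ 733.1 mm → D0 = 518 × 733 mm.
D1: ⌊733/2⌋ × 518 = 366 × 518 mm
D2: ⌊518/2⌋ × 366 = 259 × 366 mm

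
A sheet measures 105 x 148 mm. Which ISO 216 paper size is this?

Aspect ratio 148/105 ≈ 1.410 — close to the ISO √2 ≈ 1.414.
In the A-series (A0 area = 1 m²): A6 = 105 × 148 mm.

A6 (105 × 148 mm)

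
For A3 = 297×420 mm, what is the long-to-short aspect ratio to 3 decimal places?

1.414

420 / 297 = 1.414
Matches √2 ≈ 1.414 — the ISO 216 defining ratio.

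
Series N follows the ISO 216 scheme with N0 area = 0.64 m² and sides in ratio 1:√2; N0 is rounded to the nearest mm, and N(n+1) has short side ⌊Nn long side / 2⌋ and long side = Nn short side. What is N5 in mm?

118 × 168 mm

Let N0's short side be w mm. w · w√2 = 0.64 m² = 640,000 mm², so w ≈ 672.7 mm and w√2 ≈ 951.4 mm → N0 = 673 × 951 mm.
N1: ⌊951/2⌋ × 673 = 475 × 673 mm
N2: ⌊673/2⌋ × 475 = 336 × 475 mm
N3: ⌊475/2⌋ × 336 = 237 × 336 mm
N4: ⌊336/2⌋ × 237 = 168 × 237 mm
N5: ⌊237/2⌋ × 168 = 118 × 168 mm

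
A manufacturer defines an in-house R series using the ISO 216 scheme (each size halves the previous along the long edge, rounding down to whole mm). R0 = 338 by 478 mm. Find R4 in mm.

84 × 119 mm

R1: ⌊478/2⌋ × 338 = 239 × 338 mm
R2: ⌊338/2⌋ × 239 = 169 × 239 mm
R3: ⌊239/2⌋ × 169 = 119 × 169 mm
R4: ⌊169/2⌋ × 119 = 84 × 119 mm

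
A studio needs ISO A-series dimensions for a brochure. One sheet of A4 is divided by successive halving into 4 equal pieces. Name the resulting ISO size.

A6

4 = 2^2, so 2 halving steps.
A4 → A5 → … → A6 after 2 steps.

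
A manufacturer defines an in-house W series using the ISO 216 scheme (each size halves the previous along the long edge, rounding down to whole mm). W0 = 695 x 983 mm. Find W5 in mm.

122 × 173 mm

W1 = 491 × 695 mm (from W0 by 1 halving).
W2: ⌊695/2⌋ × 491 = 347 × 491 mm
W3: ⌊491/2⌋ × 347 = 245 × 347 mm
W4: ⌊347/2⌋ × 245 = 173 × 245 mm
W5: ⌊245/2⌋ × 173 = 122 × 173 mm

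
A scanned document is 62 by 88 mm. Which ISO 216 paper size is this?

B8 (62 × 88 mm)

Aspect ratio 88/62 ≈ 1.419 — close to the ISO √2 ≈ 1.414.
In the B-series (B0 = 1000 × 1414 mm): B8 = 62 × 88 mm.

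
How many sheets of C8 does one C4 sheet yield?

C4 = 229 × 324 mm; C8 = 57 × 81 mm.
Each halving step doubles the count; 4 steps from C4 to C8.
2^4 = 16.

16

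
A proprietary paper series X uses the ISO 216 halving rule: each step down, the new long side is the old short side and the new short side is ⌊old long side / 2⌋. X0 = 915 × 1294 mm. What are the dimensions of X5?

X1 = 647 × 915 mm (from X0 by 1 halving).
X2: ⌊915/2⌋ × 647 = 457 × 647 mm
X3: ⌊647/2⌋ × 457 = 323 × 457 mm
X4: ⌊457/2⌋ × 323 = 228 × 323 mm
X5: ⌊323/2⌋ × 228 = 161 × 228 mm

161 × 228 mm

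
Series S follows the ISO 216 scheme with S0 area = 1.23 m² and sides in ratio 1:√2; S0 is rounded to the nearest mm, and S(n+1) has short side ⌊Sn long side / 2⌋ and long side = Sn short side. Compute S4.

233 × 329 mm

Let S0's short side be w mm. w · w√2 = 1.23 m² = 1,230,000 mm², so w ≈ 932.6 mm and w√2 ≈ 1318.9 mm → S0 = 933 × 1319 mm.
S1: ⌊1319/2⌋ × 933 = 659 × 933 mm
S2: ⌊933/2⌋ × 659 = 466 × 659 mm
S3: ⌊659/2⌋ × 466 = 329 × 466 mm
S4: ⌊466/2⌋ × 329 = 233 × 329 mm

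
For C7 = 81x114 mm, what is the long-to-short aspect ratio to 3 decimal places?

114 / 81 = 1.407
ISO 216 targets √2 ≈ 1.414; the -0.007 deviation is from mm rounding.

1.407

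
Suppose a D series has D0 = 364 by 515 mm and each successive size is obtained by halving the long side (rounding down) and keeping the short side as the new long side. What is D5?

64 × 91 mm

D1 = 257 × 364 mm (from D0 by 1 halving).
D2: ⌊364/2⌋ × 257 = 182 × 257 mm
D3: ⌊257/2⌋ × 182 = 128 × 182 mm
D4: ⌊182/2⌋ × 128 = 91 × 128 mm
D5: ⌊128/2⌋ × 91 = 64 × 91 mm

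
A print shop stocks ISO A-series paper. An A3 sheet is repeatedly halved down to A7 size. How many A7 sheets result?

16

A3 = 297 × 420 mm; A7 = 74 × 105 mm.
Each halving step doubles the count; 4 steps from A3 to A7.
2^4 = 16.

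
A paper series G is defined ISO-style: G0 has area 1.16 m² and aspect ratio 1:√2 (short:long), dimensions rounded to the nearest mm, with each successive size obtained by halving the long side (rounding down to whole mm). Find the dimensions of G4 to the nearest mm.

Let G0's short side be w mm. w · w√2 = 1.16 m² = 1,160,000 mm², so w ≈ 905.7 mm and w√2 ≈ 1280.8 mm → G0 = 906 × 1281 mm.
G1: ⌊1281/2⌋ × 906 = 640 × 906 mm
G2: ⌊906/2⌋ × 640 = 453 × 640 mm
G3: ⌊640/2⌋ × 453 = 320 × 453 mm
G4: ⌊453/2⌋ × 320 = 226 × 320 mm

226 × 320 mm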